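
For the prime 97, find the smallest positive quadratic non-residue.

(2/97) = +1, so 2 is a residue.
(3/97) = +1, so 3 is a residue.
(4/97) = +1, so 4 is a residue.
(5/97) = −1, so 5 is the smallest positive non-residue mod 97.

5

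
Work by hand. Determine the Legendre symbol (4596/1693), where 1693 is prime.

1

First reduce: 4596 ≡ 1210 (mod 1693).
Pull out 2: since 1693 ≡ 5 (mod 8), (2/1693) = -1.
Reciprocity: 605 ≡ 1 and 1693 ≡ 1 (mod 4), so (605/1693) = +(1693/605).
Reduce top mod 605: now compute (483/605).
Reciprocity: 483 ≡ 3 and 605 ≡ 1 (mod 4), so (483/605) = +(605/483).
Reduce top mod 483: now compute (122/483).
Pull out 2: since 483 ≡ 3 (mod 8), (2/483) = -1.
Reciprocity: 61 ≡ 1 and 483 ≡ 3 (mod 4), so (61/483) = +(483/61).
Reduce top mod 61: now compute (56/61).
Pull out 2^3: since 61 ≡ 5 (mod 8), (2/61) = -1, so (2/61)^3 = -1.
Reciprocity: 7 ≡ 3 and 61 ≡ 1 (mod 4), so (7/61) = +(61/7).
Reduce top mod 7: now compute (5/7).
Reciprocity: 5 ≡ 1 and 7 ≡ 3 (mod 4), so (5/7) = +(7/5).
Reduce top mod 5: now compute (2/5).
Pull out 2: since 5 ≡ 5 (mod 8), (2/5) = -1.
Reached (1/5) = 1. Collecting the sign flips along the way, the symbol is +1.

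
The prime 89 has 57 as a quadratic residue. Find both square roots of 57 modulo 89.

89 ≡ 1 (mod 4), so we find a root by search.
Trying successive values, 18² = 324 ≡ 57 (mod 89). The other root is 89 − 18 = 71.

18, 71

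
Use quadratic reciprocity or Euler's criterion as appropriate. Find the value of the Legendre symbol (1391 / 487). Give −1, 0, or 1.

-1

First reduce: 1391 ≡ 417 (mod 487).
Reciprocity: 417 ≡ 1 and 487 ≡ 3 (mod 4), so (417/487) = +(487/417).
Reduce top mod 417: now compute (70/417).
Pull out 2: since 417 ≡ 1 (mod 8), (2/417) = +1.
Reciprocity: 35 ≡ 3 and 417 ≡ 1 (mod 4), so (35/417) = +(417/35).
Reduce top mod 35: now compute (32/35).
Pull out 2^5: since 35 ≡ 3 (mod 8), (2/35) = -1, so (2/35)^5 = -1.
Reached (1/35) = 1. Collecting the sign flips along the way, the symbol is -1.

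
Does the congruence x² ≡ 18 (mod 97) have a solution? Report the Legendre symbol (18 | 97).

Pull out 2: since 97 ≡ 1 (mod 8), (2/97) = +1.
Reciprocity: 9 ≡ 1 and 97 ≡ 1 (mod 4), so (9/97) = +(97/9).
Reduce top mod 9: now compute (7/9).
Reciprocity: 7 ≡ 3 and 9 ≡ 1 (mod 4), so (7/9) = +(9/7).
Reduce top mod 7: now compute (2/7).
Pull out 2: since 7 ≡ 7 (mod 8), (2/7) = +1.
Reached (1/7) = 1. Collecting the sign flips along the way, the symbol is +1.

1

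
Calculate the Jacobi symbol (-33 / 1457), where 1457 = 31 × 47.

First reduce: -33 ≡ 1424 (mod 1457).
Pull out 2^4: since 1457 ≡ 1 (mod 8), (2/1457) = +1, so (2/1457)^4 = +1.
Reciprocity: 89 ≡ 1 and 1457 ≡ 1 (mod 4), so (89/1457) = +(1457/89).
Reduce top mod 89: now compute (33/89).
Reciprocity: 33 ≡ 1 and 89 ≡ 1 (mod 4), so (33/89) = +(89/33).
Reduce top mod 33: now compute (23/33).
Reciprocity: 23 ≡ 3 and 33 ≡ 1 (mod 4), so (23/33) = +(33/23).
Reduce top mod 23: now compute (10/23).
Pull out 2: since 23 ≡ 7 (mod 8), (2/23) = +1.
Reciprocity: 5 ≡ 1 and 23 ≡ 3 (mod 4), so (5/23) = +(23/5).
Reduce top mod 5: now compute (3/5).
Reciprocity: 3 ≡ 3 and 5 ≡ 1 (mod 4), so (3/5) = +(5/3).
Reduce top mod 3: now compute (2/3).
Pull out 2: since 3 ≡ 3 (mod 8), (2/3) = -1.
Reached (1/3) = 1. Collecting the sign flips along the way, the symbol is -1.

-1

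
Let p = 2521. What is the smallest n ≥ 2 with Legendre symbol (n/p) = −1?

11

(2/2521) = +1, so 2 is a residue.
(3/2521) = +1, so 3 is a residue.
(4/2521) = +1, so 4 is a residue.
(5/2521) = +1, so 5 is a residue.
(6/2521) = +1, so 6 is a residue.
(7/2521) = +1, so 7 is a residue.
(8/2521) = +1, so 8 is a residue.
(9/2521) = +1, so 9 is a residue.
(10/2521) = +1, so 10 is a residue.
(11/2521) = −1, so 11 is the smallest positive non-residue mod 2521.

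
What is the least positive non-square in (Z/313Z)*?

(2/313) = +1, so 2 is a residue.
(3/313) = +1, so 3 is a residue.
(4/313) = +1, so 4 is a residue.
(5/313) = −1, so 5 is the smallest positive non-residue mod 313.

5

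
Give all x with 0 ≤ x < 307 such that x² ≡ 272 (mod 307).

72, 235

Since 307 ≡ 3 (mod 4), a square root of 272 is 272^((307+1)/4) = 272^77 mod 307.
Repeated squaring: 272^2≡304, 272^4≡9, 272^8≡81, 272^16≡114, 272^32≡102, 272^64≡273 (mod 307).
272^77 = 272^(64+8+4+1) ≡ 235 (mod 307).
Check: 235² = 55225 ≡ 272 (mod 307). The two roots are 72 and 235.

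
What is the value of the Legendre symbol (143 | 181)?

1

Euler's criterion: (143/181) ≡ 143^90 (mod 181).
143^2 ≡ 177 (mod 181)
143^4 ≡ 16 (mod 181)
143^8 ≡ 75 (mod 181)
143^16 ≡ 14 (mod 181)
143^32 ≡ 15 (mod 181)
143^64 ≡ 44 (mod 181)
143^90 = 143^(64+16+8+2) ≡ 1 (mod 181).
Result is 1, so (143/181) = 1.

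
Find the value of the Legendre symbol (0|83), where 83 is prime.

0

Top reduces to 0: gcd > 1, so the symbol is 0.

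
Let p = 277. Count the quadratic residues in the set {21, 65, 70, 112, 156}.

4

(21/277) = +1 → QR.
(65/277) = -1 → non-residue.
(70/277) = +1 → QR.
(112/277) = +1 → QR.
(156/277) = +1 → QR.
Total quadratic residues among the 5: 4.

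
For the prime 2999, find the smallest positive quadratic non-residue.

17

(2/2999) = +1, so 2 is a residue.
(3/2999) = +1, so 3 is a residue.
(4/2999) = +1, so 4 is a residue.
(5/2999) = +1, so 5 is a residue.
(6/2999) = +1, so 6 is a residue.
(7/2999) = +1, so 7 is a residue.
(8/2999) = +1, so 8 is a residue.
(9/2999) = +1, so 9 is a residue.
(10/2999) = +1, so 10 is a residue.
(11/2999) = +1, so 11 is a residue.
(12/2999) = +1, so 12 is a residue.
(13/2999) = +1, so 13 is a residue.
(14/2999) = +1, so 14 is a residue.
(15/2999) = +1, so 15 is a residue.
(16/2999) = +1, so 16 is a residue.
(17/2999) = −1, so 17 is the smallest positive non-residue mod 2999.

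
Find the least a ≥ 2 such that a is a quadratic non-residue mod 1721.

3

(2/1721) = +1, so 2 is a residue.
(3/1721) = −1, so 3 is the smallest positive non-residue mod 1721.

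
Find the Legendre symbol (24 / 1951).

Pull out 2^3: since 1951 ≡ 7 (mod 8), (2/1951) = +1, so (2/1951)^3 = +1.
Reciprocity: 3 ≡ 3 and 1951 ≡ 3 (mod 4), so (3/1951) = −(1951/3).
Reduce top mod 3: now compute (1/3).
Reached (1/3) = 1. Collecting the sign flips along the way, the symbol is -1.

-1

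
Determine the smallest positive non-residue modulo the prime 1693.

(2/1693) = −1, so 2 is the smallest positive non-residue mod 1693.

2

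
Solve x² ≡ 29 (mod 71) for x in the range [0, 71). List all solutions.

Since 71 ≡ 3 (mod 4), a square root of 29 is 29^((71+1)/4) = 29^18 mod 71.
Repeated squaring: 29^2≡60, 29^4≡50, 29^8≡15, 29^16≡12 (mod 71).
29^18 = 29^(16+2) ≡ 10 (mod 71).
Check: 10² = 100 ≡ 29 (mod 71). The two roots are 10 and 61.

10, 61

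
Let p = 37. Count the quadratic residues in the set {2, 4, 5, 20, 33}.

2

(2/37) = -1 → non-residue.
(4/37) = +1 → QR.
(5/37) = -1 → non-residue.
(20/37) = -1 → non-residue.
(33/37) = +1 → QR.
Total quadratic residues among the 5: 2.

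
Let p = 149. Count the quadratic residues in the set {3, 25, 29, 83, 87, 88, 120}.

(3/149) = -1 → non-residue.
(25/149) = +1 → QR.
(29/149) = +1 → QR.
(83/149) = -1 → non-residue.
(87/149) = -1 → non-residue.
(88/149) = +1 → QR.
(120/149) = +1 → QR.
Total quadratic residues among the 7: 4.

4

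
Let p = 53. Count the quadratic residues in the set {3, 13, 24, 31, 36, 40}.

4

(3/53) = -1 → non-residue.
(13/53) = +1 → QR.
(24/53) = +1 → QR.
(31/53) = -1 → non-residue.
(36/53) = +1 → QR.
(40/53) = +1 → QR.
Total quadratic residues among the 6: 4.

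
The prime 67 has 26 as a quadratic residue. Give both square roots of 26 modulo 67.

19, 48

Since 67 ≡ 3 (mod 4), a square root of 26 is 26^((67+1)/4) = 26^17 mod 67.
Repeated squaring: 26^2≡6, 26^4≡36, 26^8≡23, 26^16≡60 (mod 67).
26^17 = 26^(16+1) ≡ 19 (mod 67).
Check: 19² = 361 ≡ 26 (mod 67). The two roots are 19 and 48.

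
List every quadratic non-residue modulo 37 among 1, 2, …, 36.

Square k = 1,…,18 (k and 37−k give the same square):
1²=1, 2²=4, 3²=9, 4²=16, 5²=25, 6²=36, 7²≡12, 8²≡27, 9²≡7, 10²≡26, 11²≡10, 12²≡33, 13²≡21, 14²≡11, 15²≡3, 16²≡34, 17²≡30, 18²≡28 (mod 37).
The residues are {1, 3, 4, 7, 9, 10, 11, 12, 16, 21, 25, 26, 27, 28, 30, 33, 34, 36}; the non-residues are the remaining 18 nonzero classes.

2, 5, 6, 8, 13, 14, 15, 17, 18, 19, 20, 22, 23, 24, 29, 31, 32, 35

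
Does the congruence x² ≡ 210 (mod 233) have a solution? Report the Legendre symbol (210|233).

Pull out 2: since 233 ≡ 1 (mod 8), (2/233) = +1.
Reciprocity: 105 ≡ 1 and 233 ≡ 1 (mod 4), so (105/233) = +(233/105).
Reduce top mod 105: now compute (23/105).
Reciprocity: 23 ≡ 3 and 105 ≡ 1 (mod 4), so (23/105) = +(105/23).
Reduce top mod 23: now compute (13/23).
Reciprocity: 13 ≡ 1 and 23 ≡ 3 (mod 4), so (13/23) = +(23/13).
Reduce top mod 13: now compute (10/13).
Pull out 2: since 13 ≡ 5 (mod 8), (2/13) = -1.
Reciprocity: 5 ≡ 1 and 13 ≡ 1 (mod 4), so (5/13) = +(13/5).
Reduce top mod 5: now compute (3/5).
Reciprocity: 3 ≡ 3 and 5 ≡ 1 (mod 4), so (3/5) = +(5/3).
Reduce top mod 3: now compute (2/3).
Pull out 2: since 3 ≡ 3 (mod 8), (2/3) = -1.
Reached (1/3) = 1. Collecting the sign flips along the way, the symbol is +1.

1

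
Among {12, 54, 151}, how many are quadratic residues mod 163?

2

(12/163) = -1 → non-residue.
(54/163) = +1 → QR.
(151/163) = +1 → QR.
Total quadratic residues among the 3: 2.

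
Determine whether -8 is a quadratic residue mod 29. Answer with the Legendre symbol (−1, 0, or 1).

Euler's criterion: (-8/29) ≡ 21^14 (mod 29).
21^2 ≡ 6 (mod 29)
21^4 ≡ 7 (mod 29)
21^8 ≡ 20 (mod 29)
21^14 = 21^(8+4+2) ≡ 28 (mod 29).
Result is 28 ≡ −1, so (-8/29) = −1.

-1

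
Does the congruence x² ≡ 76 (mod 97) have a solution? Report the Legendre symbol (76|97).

Pull out 2^2: since 97 ≡ 1 (mod 8), (2/97) = +1, so (2/97)^2 = +1.
Reciprocity: 19 ≡ 3 and 97 ≡ 1 (mod 4), so (19/97) = +(97/19).
Reduce top mod 19: now compute (2/19).
Pull out 2: since 19 ≡ 3 (mod 8), (2/19) = -1.
Reached (1/19) = 1. Collecting the sign flips along the way, the symbol is -1.

-1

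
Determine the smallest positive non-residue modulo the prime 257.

3

(2/257) = +1, so 2 is a residue.
(3/257) = −1, so 3 is the smallest positive non-residue mod 257.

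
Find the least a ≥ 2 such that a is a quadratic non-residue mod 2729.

3

(2/2729) = +1, so 2 is a residue.
(3/2729) = −1, so 3 is the smallest positive non-residue mod 2729.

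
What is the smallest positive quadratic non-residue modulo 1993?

5

(2/1993) = +1, so 2 is a residue.
(3/1993) = +1, so 3 is a residue.
(4/1993) = +1, so 4 is a residue.
(5/1993) = −1, so 5 is the smallest positive non-residue mod 1993.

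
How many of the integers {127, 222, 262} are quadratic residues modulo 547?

(127/547) = +1 → QR.
(222/547) = -1 → non-residue.
(262/547) = -1 → non-residue.
Total quadratic residues among the 3: 1.

1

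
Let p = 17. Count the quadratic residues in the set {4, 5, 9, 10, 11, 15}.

(4/17) = +1 → QR.
(5/17) = -1 → non-residue.
(9/17) = +1 → QR.
(10/17) = -1 → non-residue.
(11/17) = -1 → non-residue.
(15/17) = +1 → QR.
Total quadratic residues among the 6: 3.

3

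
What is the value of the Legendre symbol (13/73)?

-1

Reciprocity: 13 ≡ 1 and 73 ≡ 1 (mod 4), so (13/73) = +(73/13).
Reduce top mod 13: now compute (8/13).
Pull out 2^3: since 13 ≡ 5 (mod 8), (2/13) = -1, so (2/13)^3 = -1.
Reached (1/13) = 1. Collecting the sign flips along the way, the symbol is -1.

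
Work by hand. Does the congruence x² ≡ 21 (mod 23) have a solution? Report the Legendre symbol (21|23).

-1

Euler's criterion: (21/23) ≡ 21^11 (mod 23).
21^2 ≡ 4 (mod 23)
21^4 ≡ 16 (mod 23)
21^8 ≡ 3 (mod 23)
21^11 = 21^(8+2+1) ≡ 22 (mod 23).
Result is 22 ≡ −1, so (21/23) = −1.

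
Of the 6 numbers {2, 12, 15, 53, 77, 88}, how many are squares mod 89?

3

(2/89) = +1 → QR.
(12/89) = -1 → non-residue.
(15/89) = -1 → non-residue.
(53/89) = +1 → QR.
(77/89) = -1 → non-residue.
(88/89) = +1 → QR.
Total quadratic residues among the 6: 3.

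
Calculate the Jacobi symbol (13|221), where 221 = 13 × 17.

0

Reciprocity: 13 ≡ 1 and 221 ≡ 1 (mod 4), so (13/221) = +(221/13).
Reduce top mod 13: now compute (0/13).
Top reduces to 0: gcd > 1, so the symbol is 0.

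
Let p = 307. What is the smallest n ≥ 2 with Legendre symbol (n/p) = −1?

2

(2/307) = −1, so 2 is the smallest positive non-residue mod 307.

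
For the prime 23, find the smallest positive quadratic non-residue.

(2/23) = +1, so 2 is a residue.
(3/23) = +1, so 3 is a residue.
(4/23) = +1, so 4 is a residue.
(5/23) = −1, so 5 is the smallest positive non-residue mod 23.

5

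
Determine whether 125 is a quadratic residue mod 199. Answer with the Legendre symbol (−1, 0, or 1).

1

Euler's criterion: (125/199) ≡ 125^99 (mod 199).
125^2 ≡ 103 (mod 199)
125^4 ≡ 62 (mod 199)
125^8 ≡ 63 (mod 199)
125^16 ≡ 188 (mod 199)
125^32 ≡ 121 (mod 199)
125^64 ≡ 114 (mod 199)
125^99 = 125^(64+32+2+1) ≡ 1 (mod 199).
Result is 1, so (125/199) = 1.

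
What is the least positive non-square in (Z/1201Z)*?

11

(2/1201) = +1, so 2 is a residue.
(3/1201) = +1, so 3 is a residue.
(4/1201) = +1, so 4 is a residue.
(5/1201) = +1, so 5 is a residue.
(6/1201) = +1, so 6 is a residue.
(7/1201) = +1, so 7 is a residue.
(8/1201) = +1, so 8 is a residue.
(9/1201) = +1, so 9 is a residue.
(10/1201) = +1, so 10 is a residue.
(11/1201) = −1, so 11 is the smallest positive non-residue mod 1201.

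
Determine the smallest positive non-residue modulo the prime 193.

5

(2/193) = +1, so 2 is a residue.
(3/193) = +1, so 3 is a residue.
(4/193) = +1, so 4 is a residue.
(5/193) = −1, so 5 is the smallest positive non-residue mod 193.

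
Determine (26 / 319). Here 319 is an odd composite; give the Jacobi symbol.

Pull out 2: since 319 ≡ 7 (mod 8), (2/319) = +1.
Reciprocity: 13 ≡ 1 and 319 ≡ 3 (mod 4), so (13/319) = +(319/13).
Reduce top mod 13: now compute (7/13).
Reciprocity: 7 ≡ 3 and 13 ≡ 1 (mod 4), so (7/13) = +(13/7).
Reduce top mod 7: now compute (6/7).
Pull out 2: since 7 ≡ 7 (mod 8), (2/7) = +1.
Reciprocity: 3 ≡ 3 and 7 ≡ 3 (mod 4), so (3/7) = −(7/3).
Reduce top mod 3: now compute (1/3).
Reached (1/3) = 1. Collecting the sign flips along the way, the symbol is -1.

-1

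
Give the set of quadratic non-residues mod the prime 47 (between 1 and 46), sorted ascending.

5,10,11,13,15,19,20,22,23,26,29,30,31,33,35,38,39,40,41,43,44,45,46

Square k = 1,…,23 (k and 47−k give the same square):
1²=1, 2²=4, 3²=9, 4²=16, 5²=25, 6²=36, 7²≡2, 8²≡17, 9²≡34, 10²≡6, 11²≡27, 12²≡3, 13²≡28, 14²≡8, 15²≡37, 16²≡21, 17²≡7, 18²≡42, 19²≡32, 20²≡24, 21²≡18, 22²≡14, 23²≡12 (mod 47).
The residues are {1, 2, 3, 4, 6, 7, 8, 9, 12, 14, 16, 17, 18, 21, 24, 25, 27, 28, 32, 34, 36, 37, 42}; the non-residues are the remaining 23 nonzero classes.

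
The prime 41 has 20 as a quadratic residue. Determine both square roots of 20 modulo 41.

15, 26

41 ≡ 1 (mod 4), so we find a root by search.
Trying successive values, 15² = 225 ≡ 20 (mod 41). The other root is 41 − 15 = 26.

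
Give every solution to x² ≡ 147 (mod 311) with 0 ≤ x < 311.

Since 311 ≡ 3 (mod 4), a square root of 147 is 147^((311+1)/4) = 147^78 mod 311.
Repeated squaring: 147^2≡150, 147^4≡108, 147^8≡157, 147^16≡80, 147^32≡180, 147^64≡56 (mod 311).
147^78 = 147^(64+8+4+2) ≡ 175 (mod 311).
Check: 175² = 30625 ≡ 147 (mod 311). The two roots are 136 and 175.

136, 175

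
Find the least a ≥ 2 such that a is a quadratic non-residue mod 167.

5

(2/167) = +1, so 2 is a residue.
(3/167) = +1, so 3 is a residue.
(4/167) = +1, so 4 is a residue.
(5/167) = −1, so 5 is the smallest positive non-residue mod 167.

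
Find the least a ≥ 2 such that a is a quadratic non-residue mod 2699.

(2/2699) = −1, so 2 is the smallest positive non-residue mod 2699.

2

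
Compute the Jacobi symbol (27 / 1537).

Reciprocity: 27 ≡ 3 and 1537 ≡ 1 (mod 4), so (27/1537) = +(1537/27).
Reduce top mod 27: now compute (25/27).
Reciprocity: 25 ≡ 1 and 27 ≡ 3 (mod 4), so (25/27) = +(27/25).
Reduce top mod 25: now compute (2/25).
Pull out 2: since 25 ≡ 1 (mod 8), (2/25) = +1.
Reached (1/25) = 1. Collecting the sign flips along the way, the symbol is +1.

1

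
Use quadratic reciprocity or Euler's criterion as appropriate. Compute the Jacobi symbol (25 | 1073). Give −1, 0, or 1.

Reciprocity: 25 ≡ 1 and 1073 ≡ 1 (mod 4), so (25/1073) = +(1073/25).
Reduce top mod 25: now compute (23/25).
Reciprocity: 23 ≡ 3 and 25 ≡ 1 (mod 4), so (23/25) = +(25/23).
Reduce top mod 23: now compute (2/23).
Pull out 2: since 23 ≡ 7 (mod 8), (2/23) = +1.
Reached (1/23) = 1. Collecting the sign flips along the way, the symbol is +1.

1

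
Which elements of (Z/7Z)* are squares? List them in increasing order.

Square k = 1,…,3 (k and 7−k give the same square):
1²=1, 2²=4, 3²≡2 (mod 7).
So the quadratic residues mod 7 are {1, 2, 4}.

1, 2, 4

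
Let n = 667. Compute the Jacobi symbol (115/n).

Reciprocity: 115 ≡ 3 and 667 ≡ 3 (mod 4), so (115/667) = −(667/115).
Reduce top mod 115: now compute (92/115).
Pull out 2^2: since 115 ≡ 3 (mod 8), (2/115) = -1, so (2/115)^2 = +1.
Reciprocity: 23 ≡ 3 and 115 ≡ 3 (mod 4), so (23/115) = −(115/23).
Reduce top mod 23: now compute (0/23).
Top reduces to 0: gcd > 1, so the symbol is 0.

0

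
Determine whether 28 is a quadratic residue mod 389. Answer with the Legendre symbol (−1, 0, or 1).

1

Euler's criterion: (28/389) ≡ 28^194 (mod 389).
28^2 ≡ 6 (mod 389)
28^4 ≡ 36 (mod 389)
28^8 ≡ 129 (mod 389)
28^16 ≡ 303 (mod 389)
28^32 ≡ 5 (mod 389)
28^64 ≡ 25 (mod 389)
28^128 ≡ 236 (mod 389)
28^194 = 28^(128+64+2) ≡ 1 (mod 389).
Result is 1, so (28/389) = 1.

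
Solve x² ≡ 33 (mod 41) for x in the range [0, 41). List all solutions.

41 ≡ 1 (mod 4), so we find a root by search.
Trying successive values, 19² = 361 ≡ 33 (mod 41). The other root is 41 − 19 = 22.

19, 22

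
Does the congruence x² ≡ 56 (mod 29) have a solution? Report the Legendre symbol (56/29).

First reduce: 56 ≡ 27 (mod 29).
Reciprocity: 27 ≡ 3 and 29 ≡ 1 (mod 4), so (27/29) = +(29/27).
Reduce top mod 27: now compute (2/27).
Pull out 2: since 27 ≡ 3 (mod 8), (2/27) = -1.
Reached (1/27) = 1. Collecting the sign flips along the way, the symbol is -1.

-1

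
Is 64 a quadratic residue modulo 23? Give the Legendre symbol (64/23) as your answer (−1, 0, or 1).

1

First reduce: 64 ≡ 18 (mod 23).
Pull out 2: since 23 ≡ 7 (mod 8), (2/23) = +1.
Reciprocity: 9 ≡ 1 and 23 ≡ 3 (mod 4), so (9/23) = +(23/9).
Reduce top mod 9: now compute (5/9).
Reciprocity: 5 ≡ 1 and 9 ≡ 1 (mod 4), so (5/9) = +(9/5).
Reduce top mod 5: now compute (4/5).
Pull out 2^2: since 5 ≡ 5 (mod 8), (2/5) = -1, so (2/5)^2 = +1.
Reached (1/5) = 1. Collecting the sign flips along the way, the symbol is +1.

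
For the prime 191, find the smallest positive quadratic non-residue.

7

(2/191) = +1, so 2 is a residue.
(3/191) = +1, so 3 is a residue.
(4/191) = +1, so 4 is a residue.
(5/191) = +1, so 5 is a residue.
(6/191) = +1, so 6 is a residue.
(7/191) = −1, so 7 is the smallest positive non-residue mod 191.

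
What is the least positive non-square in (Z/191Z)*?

7

(2/191) = +1, so 2 is a residue.
(3/191) = +1, so 3 is a residue.
(4/191) = +1, so 4 is a residue.
(5/191) = +1, so 5 is a residue.
(6/191) = +1, so 6 is a residue.
(7/191) = −1, so 7 is the smallest positive non-residue mod 191.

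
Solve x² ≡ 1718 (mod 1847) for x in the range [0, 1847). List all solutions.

Since 1847 ≡ 3 (mod 4), a square root of 1718 is 1718^((1847+1)/4) = 1718^462 mod 1847.
Repeated squaring: 1718^2≡18, 1718^4≡324, 1718^8≡1544, 1718^16≡1306, 1718^32≡855, 1718^64≡1460, 1718^128≡162, 1718^256≡386 (mod 1847).
1718^462 = 1718^(256+128+64+8+4+2) ≡ 1593 (mod 1847).
Check: 1593² = 2537649 ≡ 1718 (mod 1847). The two roots are 254 and 1593.

254, 1593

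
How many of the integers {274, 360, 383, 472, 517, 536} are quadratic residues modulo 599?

2

(274/599) = -1 → non-residue.
(360/599) = +1 → QR.
(383/599) = -1 → non-residue.
(472/599) = -1 → non-residue.
(517/599) = -1 → non-residue.
(536/599) = +1 → QR.
Total quadratic residues among the 6: 2.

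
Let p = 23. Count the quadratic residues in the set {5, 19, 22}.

0

(5/23) = -1 → non-residue.
(19/23) = -1 → non-residue.
(22/23) = -1 → non-residue.
Total quadratic residues among the 3: 0.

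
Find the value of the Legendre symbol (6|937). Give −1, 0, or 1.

1

Pull out 2: since 937 ≡ 1 (mod 8), (2/937) = +1.
Reciprocity: 3 ≡ 3 and 937 ≡ 1 (mod 4), so (3/937) = +(937/3).
Reduce top mod 3: now compute (1/3).
Reached (1/3) = 1. Collecting the sign flips along the way, the symbol is +1.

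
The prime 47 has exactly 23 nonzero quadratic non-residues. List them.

Square k = 1,…,23 (k and 47−k give the same square):
1²=1, 2²=4, 3²=9, 4²=16, 5²=25, 6²=36, 7²≡2, 8²≡17, 9²≡34, 10²≡6, 11²≡27, 12²≡3, 13²≡28, 14²≡8, 15²≡37, 16²≡21, 17²≡7, 18²≡42, 19²≡32, 20²≡24, 21²≡18, 22²≡14, 23²≡12 (mod 47).
The residues are {1, 2, 3, 4, 6, 7, 8, 9, 12, 14, 16, 17, 18, 21, 24, 25, 27, 28, 32, 34, 36, 37, 42}; the non-residues are the remaining 23 nonzero classes.

5,10,11,13,15,19,20,22,23,26,29,30,31,33,35,38,39,40,41,43,44,45,46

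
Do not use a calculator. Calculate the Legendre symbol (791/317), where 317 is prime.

1

First reduce: 791 ≡ 157 (mod 317).
Reciprocity: 157 ≡ 1 and 317 ≡ 1 (mod 4), so (157/317) = +(317/157).
Reduce top mod 157: now compute (3/157).
Reciprocity: 3 ≡ 3 and 157 ≡ 1 (mod 4), so (3/157) = +(157/3).
Reduce top mod 3: now compute (1/3).
Reached (1/3) = 1. Collecting the sign flips along the way, the symbol is +1.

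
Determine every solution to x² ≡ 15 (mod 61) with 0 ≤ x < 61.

25, 36

61 ≡ 1 (mod 4), so we find a root by search.
Trying successive values, 25² = 625 ≡ 15 (mod 61). The other root is 61 − 25 = 36.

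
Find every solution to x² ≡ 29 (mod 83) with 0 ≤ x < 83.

19, 64

Since 83 ≡ 3 (mod 4), a square root of 29 is 29^((83+1)/4) = 29^21 mod 83.
Repeated squaring: 29^2≡11, 29^4≡38, 29^8≡33, 29^16≡10 (mod 83).
29^21 = 29^(16+4+1) ≡ 64 (mod 83).
Check: 64² = 4096 ≡ 29 (mod 83). The two roots are 19 and 64.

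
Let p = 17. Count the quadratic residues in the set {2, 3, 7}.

1

(2/17) = +1 → QR.
(3/17) = -1 → non-residue.
(7/17) = -1 → non-residue.
Total quadratic residues among the 3: 1.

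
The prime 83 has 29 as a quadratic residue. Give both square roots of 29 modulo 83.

19, 64

Since 83 ≡ 3 (mod 4), a square root of 29 is 29^((83+1)/4) = 29^21 mod 83.
Repeated squaring: 29^2≡11, 29^4≡38, 29^8≡33, 29^16≡10 (mod 83).
29^21 = 29^(16+4+1) ≡ 64 (mod 83).
Check: 64² = 4096 ≡ 29 (mod 83). The two roots are 19 and 64.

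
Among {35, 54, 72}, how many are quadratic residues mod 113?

(35/113) = -1 → non-residue.
(54/113) = -1 → non-residue.
(72/113) = +1 → QR.
Total quadratic residues among the 3: 1.

1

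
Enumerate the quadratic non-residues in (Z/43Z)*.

Square k = 1,…,21 (k and 43−k give the same square):
1²=1, 2²=4, 3²=9, 4²=16, 5²=25, 6²=36, 7²≡6, 8²≡21, 9²≡38, 10²≡14, 11²≡35, 12²≡15, 13²≡40, 14²≡24, 15²≡10, 16²≡41, 17²≡31, 18²≡23, 19²≡17, 20²≡13, 21²≡11 (mod 43).
The residues are {1, 4, 6, 9, 10, 11, 13, 14, 15, 16, 17, 21, 23, 24, 25, 31, 35, 36, 38, 40, 41}; the non-residues are the remaining 21 nonzero classes.

2,3,5,7,8,12,18,19,20,22,26,27,28,29,30,32,33,34,37,39,42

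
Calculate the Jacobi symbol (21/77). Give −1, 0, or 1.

0

Reciprocity: 21 ≡ 1 and 77 ≡ 1 (mod 4), so (21/77) = +(77/21).
Reduce top mod 21: now compute (14/21).
Pull out 2: since 21 ≡ 5 (mod 8), (2/21) = -1.
Reciprocity: 7 ≡ 3 and 21 ≡ 1 (mod 4), so (7/21) = +(21/7).
Reduce top mod 7: now compute (0/7).
Top reduces to 0: gcd > 1, so the symbol is 0.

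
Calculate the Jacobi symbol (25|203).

Reciprocity: 25 ≡ 1 and 203 ≡ 3 (mod 4), so (25/203) = +(203/25).
Reduce top mod 25: now compute (3/25).
Reciprocity: 3 ≡ 3 and 25 ≡ 1 (mod 4), so (3/25) = +(25/3).
Reduce top mod 3: now compute (1/3).
Reached (1/3) = 1. Collecting the sign flips along the way, the symbol is +1.

1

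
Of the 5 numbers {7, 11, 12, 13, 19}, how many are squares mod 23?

2

(7/23) = -1 → non-residue.
(11/23) = -1 → non-residue.
(12/23) = +1 → QR.
(13/23) = +1 → QR.
(19/23) = -1 → non-residue.
Total quadratic residues among the 5: 2.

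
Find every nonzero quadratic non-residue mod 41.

Square k = 1,…,20 (k and 41−k give the same square):
1²=1, 2²=4, 3²=9, 4²=16, 5²=25, 6²=36, 7²≡8, 8²≡23, 9²≡40, 10²≡18, 11²≡39, 12²≡21, 13²≡5, 14²≡32, 15²≡20, 16²≡10, 17²≡2, 18²≡37, 19²≡33, 20²≡31 (mod 41).
The residues are {1, 2, 4, 5, 8, 9, 10, 16, 18, 20, 21, 23, 25, 31, 32, 33, 36, 37, 39, 40}; the non-residues are the remaining 20 nonzero classes.

3 6 7 11 12 13 14 15 17 19 22 24 26 27 28 29 30 34 35 38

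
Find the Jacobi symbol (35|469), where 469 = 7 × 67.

0

Reciprocity: 35 ≡ 3 and 469 ≡ 1 (mod 4), so (35/469) = +(469/35).
Reduce top mod 35: now compute (14/35).
Pull out 2: since 35 ≡ 3 (mod 8), (2/35) = -1.
Reciprocity: 7 ≡ 3 and 35 ≡ 3 (mod 4), so (7/35) = −(35/7).
Reduce top mod 7: now compute (0/7).
Top reduces to 0: gcd > 1, so the symbol is 0.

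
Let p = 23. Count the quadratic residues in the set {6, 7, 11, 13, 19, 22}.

2

(6/23) = +1 → QR.
(7/23) = -1 → non-residue.
(11/23) = -1 → non-residue.
(13/23) = +1 → QR.
(19/23) = -1 → non-residue.
(22/23) = -1 → non-residue.
Total quadratic residues among the 6: 2.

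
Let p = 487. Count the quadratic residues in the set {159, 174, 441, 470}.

2

(159/487) = -1 → non-residue.
(174/487) = -1 → non-residue.
(441/487) = +1 → QR.
(470/487) = +1 → QR.
Total quadratic residues among the 4: 2.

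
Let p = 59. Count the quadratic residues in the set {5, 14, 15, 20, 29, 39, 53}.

(5/59) = +1 → QR.
(14/59) = -1 → non-residue.
(15/59) = +1 → QR.
(20/59) = +1 → QR.
(29/59) = +1 → QR.
(39/59) = -1 → non-residue.
(53/59) = +1 → QR.
Total quadratic residues among the 7: 5.

5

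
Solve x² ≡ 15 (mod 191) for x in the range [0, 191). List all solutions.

Since 191 ≡ 3 (mod 4), a square root of 15 is 15^((191+1)/4) = 15^48 mod 191.
Repeated squaring: 15^2≡34, 15^4≡10, 15^8≡100, 15^16≡68, 15^32≡40 (mod 191).
15^48 = 15^(32+16) ≡ 46 (mod 191).
Check: 46² = 2116 ≡ 15 (mod 191). The two roots are 46 and 145.

46, 145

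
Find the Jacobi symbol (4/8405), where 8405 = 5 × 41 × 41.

1

Pull out 2^2: since 8405 ≡ 5 (mod 8), (2/8405) = -1, so (2/8405)^2 = +1.
Reached (1/8405) = 1. Collecting the sign flips along the way, the symbol is +1.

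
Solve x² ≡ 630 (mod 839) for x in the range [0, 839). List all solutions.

399, 440

Since 839 ≡ 3 (mod 4), a square root of 630 is 630^((839+1)/4) = 630^210 mod 839.
Repeated squaring: 630^2≡53, 630^4≡292, 630^8≡525, 630^16≡433, 630^32≡392, 630^64≡127, 630^128≡188 (mod 839).
630^210 = 630^(128+64+16+2) ≡ 399 (mod 839).
Check: 399² = 159201 ≡ 630 (mod 839). The two roots are 399 and 440.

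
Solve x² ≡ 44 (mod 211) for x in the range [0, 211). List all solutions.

Since 211 ≡ 3 (mod 4), a square root of 44 is 44^((211+1)/4) = 44^53 mod 211.
Repeated squaring: 44^2≡37, 44^4≡103, 44^8≡59, 44^16≡105, 44^32≡53 (mod 211).
44^53 = 44^(32+16+4+1) ≡ 172 (mod 211).
Check: 172² = 29584 ≡ 44 (mod 211). The two roots are 39 and 172.

39, 172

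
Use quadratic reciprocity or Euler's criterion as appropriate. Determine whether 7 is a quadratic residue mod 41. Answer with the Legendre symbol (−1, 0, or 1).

Reciprocity: 7 ≡ 3 and 41 ≡ 1 (mod 4), so (7/41) = +(41/7).
Reduce top mod 7: now compute (6/7).
Pull out 2: since 7 ≡ 7 (mod 8), (2/7) = +1.
Reciprocity: 3 ≡ 3 and 7 ≡ 3 (mod 4), so (3/7) = −(7/3).
Reduce top mod 3: now compute (1/3).
Reached (1/3) = 1. Collecting the sign flips along the way, the symbol is -1.

-1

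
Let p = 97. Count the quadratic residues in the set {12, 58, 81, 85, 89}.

(12/97) = +1 → QR.
(58/97) = -1 → non-residue.
(81/97) = +1 → QR.
(85/97) = +1 → QR.
(89/97) = +1 → QR.
Total quadratic residues among the 5: 4.

4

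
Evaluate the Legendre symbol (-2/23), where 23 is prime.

-1

First reduce: -2 ≡ 21 (mod 23).
Reciprocity: 21 ≡ 1 and 23 ≡ 3 (mod 4), so (21/23) = +(23/21).
Reduce top mod 21: now compute (2/21).
Pull out 2: since 21 ≡ 5 (mod 8), (2/21) = -1.
Reached (1/21) = 1. Collecting the sign flips along the way, the symbol is -1.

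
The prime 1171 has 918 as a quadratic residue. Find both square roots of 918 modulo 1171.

Since 1171 ≡ 3 (mod 4), a square root of 918 is 918^((1171+1)/4) = 918^293 mod 1171.
Repeated squaring: 918^2≡775, 918^4≡1073, 918^8≡236, 918^16≡659, 918^32≡1011, 918^64≡1009, 918^128≡482, 918^256≡466 (mod 1171).
918^293 = 918^(256+32+4+1) ≡ 666 (mod 1171).
Check: 666² = 443556 ≡ 918 (mod 1171). The two roots are 505 and 666.

505, 666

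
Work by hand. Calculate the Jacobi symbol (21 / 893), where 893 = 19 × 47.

Reciprocity: 21 ≡ 1 and 893 ≡ 1 (mod 4), so (21/893) = +(893/21).
Reduce top mod 21: now compute (11/21).
Reciprocity: 11 ≡ 3 and 21 ≡ 1 (mod 4), so (11/21) = +(21/11).
Reduce top mod 11: now compute (10/11).
Pull out 2: since 11 ≡ 3 (mod 8), (2/11) = -1.
Reciprocity: 5 ≡ 1 and 11 ≡ 3 (mod 4), so (5/11) = +(11/5).
Reduce top mod 5: now compute (1/5).
Reached (1/5) = 1. Collecting the sign flips along the way, the symbol is -1.

-1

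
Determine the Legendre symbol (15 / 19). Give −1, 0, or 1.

-1

Euler's criterion: (15/19) ≡ 15^9 (mod 19).
15^2 ≡ 16 (mod 19)
15^4 ≡ 9 (mod 19)
15^8 ≡ 5 (mod 19)
15^9 = 15^(8+1) ≡ 18 (mod 19).
Result is 18 ≡ −1, so (15/19) = −1.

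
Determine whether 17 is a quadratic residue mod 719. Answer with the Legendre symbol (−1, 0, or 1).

Reciprocity: 17 ≡ 1 and 719 ≡ 3 (mod 4), so (17/719) = +(719/17).
Reduce top mod 17: now compute (5/17).
Reciprocity: 5 ≡ 1 and 17 ≡ 1 (mod 4), so (5/17) = +(17/5).
Reduce top mod 5: now compute (2/5).
Pull out 2: since 5 ≡ 5 (mod 8), (2/5) = -1.
Reached (1/5) = 1. Collecting the sign flips along the way, the symbol is -1.

-1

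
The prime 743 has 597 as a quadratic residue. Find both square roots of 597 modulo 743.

264, 479

Since 743 ≡ 3 (mod 4), a square root of 597 is 597^((743+1)/4) = 597^186 mod 743.
Repeated squaring: 597^2≡512, 597^4≡608, 597^8≡393, 597^16≡648, 597^32≡109, 597^64≡736, 597^128≡49 (mod 743).
597^186 = 597^(128+32+16+8+2) ≡ 264 (mod 743).
Check: 264² = 69696 ≡ 597 (mod 743). The two roots are 264 and 479.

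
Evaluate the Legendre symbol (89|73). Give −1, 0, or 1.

First reduce: 89 ≡ 16 (mod 73).
Pull out 2^4: since 73 ≡ 1 (mod 8), (2/73) = +1, so (2/73)^4 = +1.
Reached (1/73) = 1. Collecting the sign flips along the way, the symbol is +1.

1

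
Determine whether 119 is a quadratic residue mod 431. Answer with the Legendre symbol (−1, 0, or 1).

Reciprocity: 119 ≡ 3 and 431 ≡ 3 (mod 4), so (119/431) = −(431/119).
Reduce top mod 119: now compute (74/119).
Pull out 2: since 119 ≡ 7 (mod 8), (2/119) = +1.
Reciprocity: 37 ≡ 1 and 119 ≡ 3 (mod 4), so (37/119) = +(119/37).
Reduce top mod 37: now compute (8/37).
Pull out 2^3: since 37 ≡ 5 (mod 8), (2/37) = -1, so (2/37)^3 = -1.
Reached (1/37) = 1. Collecting the sign flips along the way, the symbol is +1.

1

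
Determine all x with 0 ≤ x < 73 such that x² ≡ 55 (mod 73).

36, 37

73 ≡ 1 (mod 4), so we find a root by search.
Trying successive values, 36² = 1296 ≡ 55 (mod 73). The other root is 73 − 36 = 37.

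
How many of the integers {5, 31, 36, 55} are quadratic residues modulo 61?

(5/61) = +1 → QR.
(31/61) = -1 → non-residue.
(36/61) = +1 → QR.
(55/61) = -1 → non-residue.
Total quadratic residues among the 4: 2.

2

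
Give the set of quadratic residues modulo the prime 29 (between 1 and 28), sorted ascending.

Square k = 1,…,14 (k and 29−k give the same square):
1²=1, 2²=4, 3²=9, 4²=16, 5²=25, 6²≡7, 7²≡20, 8²≡6, 9²≡23, 10²≡13, 11²≡5, 12²≡28, 13²≡24, 14²≡22 (mod 29).
So the quadratic residues mod 29 are {1, 4, 5, 6, 7, 9, 13, 16, 20, 22, 23, 24, 25, 28}.

1,4,5,6,7,9,13,16,20,22,23,24,25,28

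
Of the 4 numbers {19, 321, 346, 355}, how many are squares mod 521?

(19/521) = -1 → non-residue.
(321/521) = +1 → QR.
(346/521) = -1 → non-residue.
(355/521) = +1 → QR.
Total quadratic residues among the 4: 2.

2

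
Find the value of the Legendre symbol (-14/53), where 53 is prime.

First reduce: -14 ≡ 39 (mod 53).
Reciprocity: 39 ≡ 3 and 53 ≡ 1 (mod 4), so (39/53) = +(53/39).
Reduce top mod 39: now compute (14/39).
Pull out 2: since 39 ≡ 7 (mod 8), (2/39) = +1.
Reciprocity: 7 ≡ 3 and 39 ≡ 3 (mod 4), so (7/39) = −(39/7).
Reduce top mod 7: now compute (4/7).
Pull out 2^2: since 7 ≡ 7 (mod 8), (2/7) = +1, so (2/7)^2 = +1.
Reached (1/7) = 1. Collecting the sign flips along the way, the symbol is -1.

-1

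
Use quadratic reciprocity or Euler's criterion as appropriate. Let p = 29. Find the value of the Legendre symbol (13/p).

Reciprocity: 13 ≡ 1 and 29 ≡ 1 (mod 4), so (13/29) = +(29/13).
Reduce top mod 13: now compute (3/13).
Reciprocity: 3 ≡ 3 and 13 ≡ 1 (mod 4), so (3/13) = +(13/3).
Reduce top mod 3: now compute (1/3).
Reached (1/3) = 1. Collecting the sign flips along the way, the symbol is +1.

1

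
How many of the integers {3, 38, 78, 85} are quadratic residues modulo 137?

2

(3/137) = -1 → non-residue.
(38/137) = +1 → QR.
(78/137) = +1 → QR.
(85/137) = -1 → non-residue.
Total quadratic residues among the 4: 2.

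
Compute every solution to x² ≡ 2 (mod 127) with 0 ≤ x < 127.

16, 111

Since 127 ≡ 3 (mod 4), a square root of 2 is 2^((127+1)/4) = 2^32 mod 127.
Repeated squaring: 2^2≡4, 2^4≡16, 2^8≡2, 2^16≡4, 2^32≡16 (mod 127).
2^32 = 2^(32) ≡ 16 (mod 127).
Check: 16² = 256 ≡ 2 (mod 127). The two roots are 16 and 111.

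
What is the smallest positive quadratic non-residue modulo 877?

2

(2/877) = −1, so 2 is the smallest positive non-residue mod 877.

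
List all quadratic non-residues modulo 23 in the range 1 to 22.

5 7 10 11 14 15 17 19 20 21 22

Square k = 1,…,11 (k and 23−k give the same square):
1²=1, 2²=4, 3²=9, 4²=16, 5²≡2, 6²≡13, 7²≡3, 8²≡18, 9²≡12, 10²≡8, 11²≡6 (mod 23).
The residues are {1, 2, 3, 4, 6, 8, 9, 12, 13, 16, 18}; the non-residues are the remaining 11 nonzero classes.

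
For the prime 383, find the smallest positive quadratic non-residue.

(2/383) = +1, so 2 is a residue.
(3/383) = +1, so 3 is a residue.
(4/383) = +1, so 4 is a residue.
(5/383) = −1, so 5 is the smallest positive non-residue mod 383.

5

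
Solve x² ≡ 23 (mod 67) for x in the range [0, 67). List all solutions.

31, 36

Since 67 ≡ 3 (mod 4), a square root of 23 is 23^((67+1)/4) = 23^17 mod 67.
Repeated squaring: 23^2≡60, 23^4≡49, 23^8≡56, 23^16≡54 (mod 67).
23^17 = 23^(16+1) ≡ 36 (mod 67).
Check: 36² = 1296 ≡ 23 (mod 67). The two roots are 31 and 36.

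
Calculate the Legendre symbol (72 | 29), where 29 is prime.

Euler's criterion: (72/29) ≡ 14^14 (mod 29).
14^2 ≡ 22 (mod 29)
14^4 ≡ 20 (mod 29)
14^8 ≡ 23 (mod 29)
14^14 = 14^(8+4+2) ≡ 28 (mod 29).
Result is 28 ≡ −1, so (72/29) = −1.

-1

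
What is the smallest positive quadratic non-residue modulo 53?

(2/53) = −1, so 2 is the smallest positive non-residue mod 53.

2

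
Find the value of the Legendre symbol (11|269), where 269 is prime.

Euler's criterion: (11/269) ≡ 11^134 (mod 269).
11^2 ≡ 121 (mod 269)
11^4 ≡ 115 (mod 269)
11^8 ≡ 44 (mod 269)
11^16 ≡ 53 (mod 269)
11^32 ≡ 119 (mod 269)
11^64 ≡ 173 (mod 269)
11^128 ≡ 70 (mod 269)
11^134 = 11^(128+4+2) ≡ 1 (mod 269).
Result is 1, so (11/269) = 1.

1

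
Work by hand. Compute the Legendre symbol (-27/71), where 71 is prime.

Euler's criterion: (-27/71) ≡ 44^35 (mod 71).
44^2 ≡ 19 (mod 71)
44^4 ≡ 6 (mod 71)
44^8 ≡ 36 (mod 71)
44^16 ≡ 18 (mod 71)
44^32 ≡ 40 (mod 71)
44^35 = 44^(32+2+1) ≡ 70 (mod 71).
Result is 70 ≡ −1, so (-27/71) = −1.

-1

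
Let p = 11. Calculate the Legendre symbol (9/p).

1

Euler's criterion: (9/11) ≡ 9^5 (mod 11).
9^2 ≡ 4 (mod 11)
9^4 ≡ 5 (mod 11)
9^5 = 9^(4+1) ≡ 1 (mod 11).
Result is 1, so (9/11) = 1.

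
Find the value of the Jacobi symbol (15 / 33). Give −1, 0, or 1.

Reciprocity: 15 ≡ 3 and 33 ≡ 1 (mod 4), so (15/33) = +(33/15).
Reduce top mod 15: now compute (3/15).
Reciprocity: 3 ≡ 3 and 15 ≡ 3 (mod 4), so (3/15) = −(15/3).
Reduce top mod 3: now compute (0/3).
Top reduces to 0: gcd > 1, so the symbol is 0.

0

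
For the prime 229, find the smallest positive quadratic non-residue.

(2/229) = −1, so 2 is the smallest positive non-residue mod 229.

2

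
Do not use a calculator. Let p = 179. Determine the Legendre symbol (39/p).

1

Euler's criterion: (39/179) ≡ 39^89 (mod 179).
39^2 ≡ 89 (mod 179)
39^4 ≡ 45 (mod 179)
39^8 ≡ 56 (mod 179)
39^16 ≡ 93 (mod 179)
39^32 ≡ 57 (mod 179)
39^64 ≡ 27 (mod 179)
39^89 = 39^(64+16+8+1) ≡ 1 (mod 179).
Result is 1, so (39/179) = 1.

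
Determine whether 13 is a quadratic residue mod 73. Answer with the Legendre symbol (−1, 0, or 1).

Reciprocity: 13 ≡ 1 and 73 ≡ 1 (mod 4), so (13/73) = +(73/13).
Reduce top mod 13: now compute (8/13).
Pull out 2^3: since 13 ≡ 5 (mod 8), (2/13) = -1, so (2/13)^3 = -1.
Reached (1/13) = 1. Collecting the sign flips along the way, the symbol is -1.

-1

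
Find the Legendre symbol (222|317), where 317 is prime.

1

Pull out 2: since 317 ≡ 5 (mod 8), (2/317) = -1.
Reciprocity: 111 ≡ 3 and 317 ≡ 1 (mod 4), so (111/317) = +(317/111).
Reduce top mod 111: now compute (95/111).
Reciprocity: 95 ≡ 3 and 111 ≡ 3 (mod 4), so (95/111) = −(111/95).
Reduce top mod 95: now compute (16/95).
Pull out 2^4: since 95 ≡ 7 (mod 8), (2/95) = +1, so (2/95)^4 = +1.
Reached (1/95) = 1. Collecting the sign flips along the way, the symbol is +1.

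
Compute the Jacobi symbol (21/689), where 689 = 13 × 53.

1

Reciprocity: 21 ≡ 1 and 689 ≡ 1 (mod 4), so (21/689) = +(689/21).
Reduce top mod 21: now compute (17/21).
Reciprocity: 17 ≡ 1 and 21 ≡ 1 (mod 4), so (17/21) = +(21/17).
Reduce top mod 17: now compute (4/17).
Pull out 2^2: since 17 ≡ 1 (mod 8), (2/17) = +1, so (2/17)^2 = +1.
Reached (1/17) = 1. Collecting the sign flips along the way, the symbol is +1.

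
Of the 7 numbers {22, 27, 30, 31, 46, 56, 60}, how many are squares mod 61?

(22/61) = +1 → QR.
(27/61) = +1 → QR.
(30/61) = -1 → non-residue.
(31/61) = -1 → non-residue.
(46/61) = +1 → QR.
(56/61) = +1 → QR.
(60/61) = +1 → QR.
Total quadratic residues among the 7: 5.

5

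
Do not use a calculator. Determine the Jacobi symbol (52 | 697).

Pull out 2^2: since 697 ≡ 1 (mod 8), (2/697) = +1, so (2/697)^2 = +1.
Reciprocity: 13 ≡ 1 and 697 ≡ 1 (mod 4), so (13/697) = +(697/13).
Reduce top mod 13: now compute (8/13).
Pull out 2^3: since 13 ≡ 5 (mod 8), (2/13) = -1, so (2/13)^3 = -1.
Reached (1/13) = 1. Collecting the sign flips along the way, the symbol is -1.

-1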